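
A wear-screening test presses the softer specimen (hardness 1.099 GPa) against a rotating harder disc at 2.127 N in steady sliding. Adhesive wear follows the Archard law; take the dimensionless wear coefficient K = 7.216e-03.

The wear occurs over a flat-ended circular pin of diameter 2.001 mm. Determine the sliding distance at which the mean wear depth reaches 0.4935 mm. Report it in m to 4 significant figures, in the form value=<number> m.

The intermediates are displayed rounded, and each operation maintains full precision; one last rounding, at four significant digits.
Hardness H = 1.099 GPa = 1.099e+09 Pa.
Pin diameter d = 2.001 mm = 0.002001 m. Contact area A = π·d²/4 = π·(0.002001 m)²/4 = 3.145e-06 m².
Depth limit h_lim = 0.4935 mm = 4.935e-04 m.
In SI base units, W = 2.127 N, H = 1.099e+09 Pa, K = 7.216e-03.
Wearable volume V_lim = h_lim·A = 4.935e-04 · 3.145e-06 = 1.552e-09 m³.
Sliding life L = V_lim·H/(K·W) = 1.552e-09 · 1.099e+09 / (7.216e-03 · 2.127) = 111.1 m.

value=111.1 m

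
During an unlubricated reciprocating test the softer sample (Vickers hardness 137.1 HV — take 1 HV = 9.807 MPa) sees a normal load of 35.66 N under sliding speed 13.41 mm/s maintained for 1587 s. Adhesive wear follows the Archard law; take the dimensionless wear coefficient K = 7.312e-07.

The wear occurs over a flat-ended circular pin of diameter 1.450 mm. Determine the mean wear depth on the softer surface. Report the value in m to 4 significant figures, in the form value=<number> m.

The intermediates are shown rounded; the computation maintains full precision; one last rounding, at four significant figures.
Sliding speed v = 13.41 mm/s = 0.01341 m/s. Total distance L = v·t = 0.01341 m/s × 1587 s = 21.28 m.
Hardness H = 137.1 HV × 9.807 MPa/HV = 1345 MPa = 1.345e+09 Pa.
Pin diameter d = 1.450 mm = 0.001450 m. Contact area A = π·d²/4 = π·(0.001450 m)²/4 = 1.651e-06 m².
Collected in SI base units: W = 35.66 N, H = 1.345e+09 Pa, K = 7.312e-07.
Archard volume V = K·W·L/H = 7.312e-07 · 35.66 · 21.28 / 1.345e+09 = 4.127e-13 m³.
Depth of wear h = V/A = 4.127e-13 / 1.651e-06 = 2.499e-07 m.

value=2.499e-07 m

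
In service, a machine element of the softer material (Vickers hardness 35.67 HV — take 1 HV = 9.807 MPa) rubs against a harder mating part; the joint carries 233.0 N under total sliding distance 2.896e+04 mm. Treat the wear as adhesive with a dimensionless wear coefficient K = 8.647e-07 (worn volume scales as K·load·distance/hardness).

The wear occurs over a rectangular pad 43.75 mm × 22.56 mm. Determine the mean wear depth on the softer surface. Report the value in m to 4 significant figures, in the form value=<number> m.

Every step holds full precision. Intermediate values are shown rounded — a lone final rounding to 4 significant figures.
The distance L = 2.896e+04 mm = 28.96 m.
Hardness H = 35.67 HV × 9.807 MPa/HV = 349.8 MPa = 3.498e+08 Pa.
Pad sides 43.75 mm × 22.56 mm = 0.04375 m × 0.02256 m. Contact area A = 0.04375 m × 0.02256 m = 9.870e-04 m².
In SI base units, W = 233.0 N, H = 3.498e+08 Pa, K = 8.647e-07.
Archard volume V = K·W·L/H = 8.647e-07 · 233.0 · 28.96 / 3.498e+08 = 1.668e-11 m³.
Mean depth h = V/A = 1.668e-11 / 9.870e-04 = 1.690e-08 m.

value=1.690e-08 m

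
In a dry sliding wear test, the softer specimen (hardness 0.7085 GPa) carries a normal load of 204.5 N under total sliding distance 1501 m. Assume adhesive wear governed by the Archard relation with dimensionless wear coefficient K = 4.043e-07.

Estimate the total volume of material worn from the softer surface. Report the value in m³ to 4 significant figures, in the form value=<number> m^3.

value=1.752e-10 m^3

Intermediate values appear rounded, and every step keeps full float precision — a lone final rounding, at four significant digits.
Hardness H = 0.7085 GPa = 7.085e+08 Pa.
Expressed in SI base units: W = 204.5 N, H = 7.085e+08 Pa, K = 4.043e-07.
Volume removed: V = K·W·L/H = 4.043e-07 · 204.5 · 1501 / 7.085e+08 = 1.752e-10 m³.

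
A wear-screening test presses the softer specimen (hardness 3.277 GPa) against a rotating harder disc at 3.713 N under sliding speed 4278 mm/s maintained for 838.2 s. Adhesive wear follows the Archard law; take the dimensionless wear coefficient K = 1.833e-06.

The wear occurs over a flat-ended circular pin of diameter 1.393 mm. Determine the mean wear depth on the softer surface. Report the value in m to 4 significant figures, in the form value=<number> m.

value=4.887e-06 m

The algebra carries full precision — the intermediates are shown rounded, and a single final rounding to four significant figures.
Convert: Sliding speed v = 4278 mm/s = 4.278 m/s. Path length L = v·t = 4.278 m/s × 838.2 s = 3586 m.
Convert: Hardness H = 3.277 GPa = 3.277e+09 Pa.
Convert: Pin diameter d = 1.393 mm = 0.001393 m. Contact area A = π·d²/4 = π·(0.001393 m)²/4 = 1.524e-06 m².
In SI base units, W = 3.713 N, H = 3.277e+09 Pa, K = 1.833e-06.
Worn volume V = K·W·L/H = 1.833e-06 · 3.713 · 3586 / 3.277e+09 = 7.447e-12 m³.
Average depth h = V/A = 7.447e-12 / 1.524e-06 = 4.887e-06 m.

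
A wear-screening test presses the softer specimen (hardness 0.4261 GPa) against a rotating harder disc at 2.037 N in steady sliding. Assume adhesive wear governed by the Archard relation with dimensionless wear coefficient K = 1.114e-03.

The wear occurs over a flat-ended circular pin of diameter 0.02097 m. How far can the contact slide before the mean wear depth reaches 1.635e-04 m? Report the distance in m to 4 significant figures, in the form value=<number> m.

Every step runs at full float precision; displayed values are rounded, and a single final rounding to 4 significant figures.
Hardness H = 0.4261 GPa = 4.261e+08 Pa.
Contact area A = π·d²/4 = π·(0.02097 m)²/4 = 3.454e-04 m².
Expressed in SI base units: W = 2.037 N, H = 4.261e+08 Pa, K = 1.114e-03.
Permissible volume V_lim = h_lim·A = 1.635e-04 · 3.454e-04 = 5.647e-08 m³.
Inverting, life L = V_lim·H/(K·W) = 5.647e-08 · 4.261e+08 / (1.114e-03 · 2.037) = 1.060e+04 m.

value=1.060e+04 m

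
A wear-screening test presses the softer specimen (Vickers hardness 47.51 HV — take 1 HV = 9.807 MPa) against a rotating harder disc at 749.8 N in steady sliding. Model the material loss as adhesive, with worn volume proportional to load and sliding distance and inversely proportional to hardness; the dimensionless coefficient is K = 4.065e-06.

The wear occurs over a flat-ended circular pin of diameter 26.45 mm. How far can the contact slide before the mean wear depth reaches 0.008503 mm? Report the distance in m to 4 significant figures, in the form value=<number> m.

Intermediates appear rounded, and the computation keeps full precision. Rounded once at the end: four significant figures.
Convert: Hardness H = 47.51 HV × 9.807 MPa/HV = 465.9 MPa = 4.659e+08 Pa.
Convert: Pin diameter d = 26.45 mm = 0.02645 m. Contact area A = π·d²/4 = π·(0.02645 m)²/4 = 5.495e-04 m².
Convert: Depth limit h_lim = 0.008503 mm = 8.503e-06 m.
In SI base units: W = 749.8 N, H = 4.659e+08 Pa, K = 4.065e-06.
Limit volume V_lim = h_lim·A = 8.503e-06 · 5.495e-04 = 4.672e-09 m³.
Sliding life L = V_lim·H/(K·W) = 4.672e-09 · 4.659e+08 / (4.065e-06 · 749.8) = 714.2 m.

value=714.2 m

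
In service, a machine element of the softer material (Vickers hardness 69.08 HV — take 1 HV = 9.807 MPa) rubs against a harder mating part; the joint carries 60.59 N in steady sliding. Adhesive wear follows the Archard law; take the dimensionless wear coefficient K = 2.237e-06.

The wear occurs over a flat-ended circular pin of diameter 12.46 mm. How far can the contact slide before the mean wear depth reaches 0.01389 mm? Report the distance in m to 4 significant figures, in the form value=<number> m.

Intermediates are printed rounded, and every step holds full precision. Rounded just once to four significant figures.
Convert: Hardness H = 69.08 HV × 9.807 MPa/HV = 677.5 MPa = 6.775e+08 Pa.
Convert: Pin diameter d = 12.46 mm = 0.01246 m. Contact area A = π·d²/4 = π·(0.01246 m)²/4 = 1.219e-04 m².
Convert: Depth limit h_lim = 0.01389 mm = 1.389e-05 m.
Restated in SI base units: W = 60.59 N, H = 6.775e+08 Pa, K = 2.237e-06.
At the depth limit, V_lim = h_lim·A = 1.389e-05 · 1.219e-04 = 1.694e-09 m³.
So the life L = V_lim·H/(K·W) = 1.694e-09 · 6.775e+08 / (2.237e-06 · 60.59) = 8465 m.

value=8465 m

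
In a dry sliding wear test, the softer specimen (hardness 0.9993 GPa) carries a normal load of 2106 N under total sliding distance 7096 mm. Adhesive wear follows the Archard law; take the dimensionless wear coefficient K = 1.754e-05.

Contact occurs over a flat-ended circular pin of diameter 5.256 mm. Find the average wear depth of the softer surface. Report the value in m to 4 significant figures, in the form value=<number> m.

The intermediates are shown rounded. The computation maintains exact precision — one final rounding: four significant figures.
Path length L = 7096 mm = 7.096 m.
Hardness H = 0.9993 GPa = 9.993e+08 Pa.
Pin diameter d = 5.256 mm = 0.005256 m. Contact area A = π·d²/4 = π·(0.005256 m)²/4 = 2.170e-05 m².
Working in SI base units: W = 2106 N, H = 9.993e+08 Pa, K = 1.754e-05.
Wear volume V = K·W·L/H = 1.754e-05 · 2106 · 7.096 / 9.993e+08 = 2.623e-10 m³.
Mean depth h = V/A = 2.623e-10 / 2.170e-05 = 1.209e-05 m.

value=1.209e-05 m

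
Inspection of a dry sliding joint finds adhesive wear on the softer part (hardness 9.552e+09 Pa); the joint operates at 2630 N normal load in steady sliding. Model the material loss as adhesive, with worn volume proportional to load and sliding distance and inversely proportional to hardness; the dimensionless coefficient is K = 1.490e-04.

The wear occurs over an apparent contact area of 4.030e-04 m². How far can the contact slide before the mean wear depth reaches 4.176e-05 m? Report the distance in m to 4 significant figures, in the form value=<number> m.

Intermediate values appear rounded, and the computation carries exact precision. Rounded once at the end: 4 significant digits.
Collected in SI base units: W = 2630 N, H = 9.552e+09 Pa, K = 1.490e-04.
Wearable volume V_lim = h_lim·A = 4.176e-05 · 4.030e-04 = 1.683e-08 m³.
Sliding life L = V_lim·H/(K·W) = 1.683e-08 · 9.552e+09 / (1.490e-04 · 2630) = 410.2 m.

value=410.2 m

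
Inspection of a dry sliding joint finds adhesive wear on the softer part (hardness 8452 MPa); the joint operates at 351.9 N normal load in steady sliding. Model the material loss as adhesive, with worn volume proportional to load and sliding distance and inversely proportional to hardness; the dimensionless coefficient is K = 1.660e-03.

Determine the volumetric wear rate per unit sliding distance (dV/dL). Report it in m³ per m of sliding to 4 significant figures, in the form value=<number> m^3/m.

value=6.911e-11 m^3/m

Intermediate values are displayed rounded — all working math carries full precision — a lone final rounding to 4 significant figures.
Convert: Hardness H = 8452 MPa = 8.452e+09 Pa.
Expressed in SI base units: W = 351.9 N, H = 8.452e+09 Pa, K = 1.660e-03.
Rate of wear dV/dL = K·W/H (no L dependence): 1.660e-03 · 351.9 / 8.452e+09 = 6.911e-11 m³/m.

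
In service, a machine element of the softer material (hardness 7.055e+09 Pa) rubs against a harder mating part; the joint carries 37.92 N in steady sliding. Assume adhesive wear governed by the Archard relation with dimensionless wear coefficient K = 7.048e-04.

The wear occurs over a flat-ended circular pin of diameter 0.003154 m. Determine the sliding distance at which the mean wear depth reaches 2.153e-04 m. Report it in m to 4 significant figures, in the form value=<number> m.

value=444.0 m

All working math holds exact precision; intermediate values are displayed rounded — a single final rounding: four significant digits.
Convert: Contact area A = π·d²/4 = π·(0.003154 m)²/4 = 7.813e-06 m².
As SI base values: W = 37.92 N, H = 7.055e+09 Pa, K = 7.048e-04.
Permissible volume V_lim = h_lim·A = 2.153e-04 · 7.813e-06 = 1.682e-09 m³.
Sliding life L = V_lim·H/(K·W) = 1.682e-09 · 7.055e+09 / (7.048e-04 · 37.92) = 444.0 m.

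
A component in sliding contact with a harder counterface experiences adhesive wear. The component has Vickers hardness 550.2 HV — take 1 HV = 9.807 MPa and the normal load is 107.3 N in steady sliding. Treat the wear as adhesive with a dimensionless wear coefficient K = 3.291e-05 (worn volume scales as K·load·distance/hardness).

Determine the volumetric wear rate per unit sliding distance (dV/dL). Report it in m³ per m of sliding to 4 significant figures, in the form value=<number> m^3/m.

Each operation maintains full float precision. Printed values are rounded; one final rounding: four significant digits.
Convert: Hardness H = 550.2 HV × 9.807 MPa/HV = 5396 MPa = 5.396e+09 Pa.
As SI base values: W = 107.3 N, H = 5.396e+09 Pa, K = 3.291e-05.
The wear rate dV/dL = K·W/H, so: 3.291e-05 · 107.3 / 5.396e+09 = 6.544e-13 m³/m.

value=6.544e-13 m^3/m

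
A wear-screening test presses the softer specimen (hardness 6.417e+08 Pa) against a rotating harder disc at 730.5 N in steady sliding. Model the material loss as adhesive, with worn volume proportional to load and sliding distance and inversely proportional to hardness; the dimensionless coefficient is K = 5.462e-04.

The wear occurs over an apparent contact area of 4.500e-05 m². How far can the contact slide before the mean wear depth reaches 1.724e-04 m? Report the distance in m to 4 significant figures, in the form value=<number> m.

The computation holds full float precision — shown intermediates are rounded. Rounded just once to 4 significant digits.
Working in SI base units: W = 730.5 N, H = 6.417e+08 Pa, K = 5.462e-04.
Limit volume V_lim = h_lim·A = 1.724e-04 · 4.500e-05 = 7.758e-09 m³.
Inverting, life L = V_lim·H/(K·W) = 7.758e-09 · 6.417e+08 / (5.462e-04 · 730.5) = 12.48 m.

value=12.48 m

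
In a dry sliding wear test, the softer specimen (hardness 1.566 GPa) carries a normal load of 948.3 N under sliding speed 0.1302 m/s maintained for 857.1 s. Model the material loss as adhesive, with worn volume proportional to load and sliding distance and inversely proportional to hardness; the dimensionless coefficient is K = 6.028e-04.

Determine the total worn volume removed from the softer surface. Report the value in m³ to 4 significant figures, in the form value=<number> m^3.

value=4.074e-08 m^3

Intermediates are shown rounded. All working math holds full precision. Rounded once at the end to four significant figures.
Distance covered L = v·t = 0.1302 m/s × 857.1 s = 111.6 m.
Hardness H = 1.566 GPa = 1.566e+09 Pa.
In SI base units, W = 948.3 N, H = 1.566e+09 Pa, K = 6.028e-04.
Archard relation: V = K·W·L/H = 6.028e-04 · 948.3 · 111.6 / 1.566e+09 = 4.074e-08 m³.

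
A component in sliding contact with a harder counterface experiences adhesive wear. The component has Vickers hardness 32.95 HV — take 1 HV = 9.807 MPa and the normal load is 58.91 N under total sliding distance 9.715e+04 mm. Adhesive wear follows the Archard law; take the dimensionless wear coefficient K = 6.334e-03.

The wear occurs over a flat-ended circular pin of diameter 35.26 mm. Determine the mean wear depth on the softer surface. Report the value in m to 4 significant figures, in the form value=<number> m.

Intermediate values appear rounded; each operation runs at exact precision, and a lone final rounding, at 4 significant figures.
Convert: Path length L = 9.715e+04 mm = 97.15 m.
Convert: Hardness H = 32.95 HV × 9.807 MPa/HV = 323.1 MPa = 3.231e+08 Pa.
Convert: Pin diameter d = 35.26 mm = 0.03526 m. Contact area A = π·d²/4 = π·(0.03526 m)²/4 = 9.765e-04 m².
Restated in SI base units: W = 58.91 N, H = 3.231e+08 Pa, K = 6.334e-03.
By Archard's law, V = K·W·L/H = 6.334e-03 · 58.91 · 97.15 / 3.231e+08 = 1.122e-07 m³.
Depth of wear h = V/A = 1.122e-07 / 9.765e-04 = 1.149e-04 m.

value=1.149e-04 m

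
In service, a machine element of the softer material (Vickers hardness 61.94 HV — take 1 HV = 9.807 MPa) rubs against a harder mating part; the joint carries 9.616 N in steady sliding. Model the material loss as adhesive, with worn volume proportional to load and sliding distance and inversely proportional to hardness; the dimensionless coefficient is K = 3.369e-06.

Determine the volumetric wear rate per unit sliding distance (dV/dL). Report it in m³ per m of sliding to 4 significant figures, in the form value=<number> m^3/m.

Intermediates are shown rounded — the computation holds full precision, and rounded once at the end: four significant figures.
Hardness H = 61.94 HV × 9.807 MPa/HV = 607.4 MPa = 6.074e+08 Pa.
Collected in SI base units: W = 9.616 N, H = 6.074e+08 Pa, K = 3.369e-06.
Volumetric rate dV/dL = K·W/H (independent of L): 3.369e-06 · 9.616 / 6.074e+08 = 5.333e-14 m³/m.

value=5.333e-14 m^3/m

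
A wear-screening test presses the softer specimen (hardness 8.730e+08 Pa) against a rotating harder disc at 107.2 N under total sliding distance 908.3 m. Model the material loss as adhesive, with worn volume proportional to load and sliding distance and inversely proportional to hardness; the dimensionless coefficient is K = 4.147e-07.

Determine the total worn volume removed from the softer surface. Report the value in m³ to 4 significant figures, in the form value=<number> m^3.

value=4.625e-11 m^3

Every step maintains exact precision, and intermediates are shown rounded; a lone final rounding, at 4 significant figures.
As SI base values: W = 107.2 N, H = 8.730e+08 Pa, K = 4.147e-07.
Archard relation: V = K·W·L/H = 4.147e-07 · 107.2 · 908.3 / 8.730e+08 = 4.625e-11 m³.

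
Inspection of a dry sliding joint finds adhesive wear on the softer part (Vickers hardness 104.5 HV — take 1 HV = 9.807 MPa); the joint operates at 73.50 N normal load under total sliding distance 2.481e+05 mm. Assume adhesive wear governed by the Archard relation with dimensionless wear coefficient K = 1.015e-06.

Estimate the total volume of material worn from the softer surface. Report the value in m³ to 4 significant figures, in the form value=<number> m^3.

Intermediates are printed rounded. The computation carries full precision, and rounded just once, at four significant figures.
Sliding distance L = 2.481e+05 mm = 248.1 m.
Hardness H = 104.5 HV × 9.807 MPa/HV = 1025 MPa = 1.025e+09 Pa.
Restated in SI base units: W = 73.50 N, H = 1.025e+09 Pa, K = 1.015e-06.
Volume removed: V = K·W·L/H = 1.015e-06 · 73.50 · 248.1 / 1.025e+09 = 1.806e-11 m³.

value=1.806e-11 m^3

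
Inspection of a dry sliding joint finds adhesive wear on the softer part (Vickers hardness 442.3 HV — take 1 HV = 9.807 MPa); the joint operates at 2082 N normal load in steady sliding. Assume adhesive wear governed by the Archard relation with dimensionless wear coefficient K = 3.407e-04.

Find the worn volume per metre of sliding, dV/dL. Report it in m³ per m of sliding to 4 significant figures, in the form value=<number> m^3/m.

value=1.635e-10 m^3/m

The algebra runs at exact precision; intermediate values are displayed rounded — one last rounding to 4 significant figures.
Convert: Hardness H = 442.3 HV × 9.807 MPa/HV = 4338 MPa = 4.338e+09 Pa.
Expressed in SI base units: W = 2082 N, H = 4.338e+09 Pa, K = 3.407e-04.
The wear rate dV/dL = K·W/H (independent of L): 3.407e-04 · 2082 / 4.338e+09 = 1.635e-10 m³/m.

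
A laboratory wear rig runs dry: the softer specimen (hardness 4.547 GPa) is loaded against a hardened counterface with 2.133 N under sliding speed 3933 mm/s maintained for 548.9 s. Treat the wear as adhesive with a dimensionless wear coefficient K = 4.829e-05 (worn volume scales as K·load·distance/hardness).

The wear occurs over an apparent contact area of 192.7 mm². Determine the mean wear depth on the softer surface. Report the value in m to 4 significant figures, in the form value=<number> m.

The algebra runs at exact precision — intermediates are printed rounded — a single final rounding to four significant figures.
Convert: Sliding speed v = 3933 mm/s = 3.933 m/s. Distance covered L = v·t = 3.933 m/s × 548.9 s = 2159 m.
Convert: Hardness H = 4.547 GPa = 4.547e+09 Pa.
Convert: Contact area A = 192.7 mm² = 1.927e-04 m².
Restated in SI base units: W = 2.133 N, H = 4.547e+09 Pa, K = 4.829e-05.
By Archard's law, V = K·W·L/H = 4.829e-05 · 2.133 · 2159 / 4.547e+09 = 4.890e-11 m³.
Depth h = V/A = 4.890e-11 / 1.927e-04 = 2.538e-07 m.

value=2.538e-07 m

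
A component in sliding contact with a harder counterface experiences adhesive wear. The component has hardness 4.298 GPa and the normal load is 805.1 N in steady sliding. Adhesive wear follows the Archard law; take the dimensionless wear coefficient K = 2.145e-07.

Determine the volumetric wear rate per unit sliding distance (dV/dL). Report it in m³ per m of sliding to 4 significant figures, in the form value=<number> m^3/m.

value=4.018e-14 m^3/m

Intermediates are printed rounded, and the algebra keeps full precision; a single final rounding: four significant figures.
Hardness H = 4.298 GPa = 4.298e+09 Pa.
SI base units throughout: W = 805.1 N, H = 4.298e+09 Pa, K = 2.145e-07.
Volumetric rate dV/dL = K·W/H, per unit distance: 2.145e-07 · 805.1 / 4.298e+09 = 4.018e-14 m³/m.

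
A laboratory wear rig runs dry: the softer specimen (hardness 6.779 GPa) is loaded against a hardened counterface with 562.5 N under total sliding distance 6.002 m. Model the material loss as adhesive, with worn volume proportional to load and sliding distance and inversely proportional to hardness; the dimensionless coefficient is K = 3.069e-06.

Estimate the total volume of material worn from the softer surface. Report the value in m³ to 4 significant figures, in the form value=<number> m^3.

The algebra maintains full precision, and intermediate values appear rounded — rounded once at the end to 4 significant digits.
Convert: Hardness H = 6.779 GPa = 6.779e+09 Pa.
Restated in SI base units: W = 562.5 N, H = 6.779e+09 Pa, K = 3.069e-06.
The Archard volume V = K·W·L/H = 3.069e-06 · 562.5 · 6.002 / 6.779e+09 = 1.528e-12 m³.

value=1.528e-12 m^3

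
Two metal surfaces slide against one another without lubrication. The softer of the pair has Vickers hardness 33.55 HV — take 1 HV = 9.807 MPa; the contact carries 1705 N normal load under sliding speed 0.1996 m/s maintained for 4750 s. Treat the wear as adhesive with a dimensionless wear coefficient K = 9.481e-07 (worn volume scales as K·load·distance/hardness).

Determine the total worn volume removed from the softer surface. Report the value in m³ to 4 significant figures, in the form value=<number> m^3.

Each operation carries exact precision, and intermediate values are displayed rounded. Rounded once at the end, at 4 significant digits.
Convert: Sliding distance L = v·t = 0.1996 m/s × 4750 s = 948.1 m.
Convert: Hardness H = 33.55 HV × 9.807 MPa/HV = 329.0 MPa = 3.290e+08 Pa.
SI base units throughout: W = 1705 N, H = 3.290e+08 Pa, K = 9.481e-07.
Archard relation: V = K·W·L/H = 9.481e-07 · 1705 · 948.1 / 3.290e+08 = 4.658e-09 m³.

value=4.658e-09 m^3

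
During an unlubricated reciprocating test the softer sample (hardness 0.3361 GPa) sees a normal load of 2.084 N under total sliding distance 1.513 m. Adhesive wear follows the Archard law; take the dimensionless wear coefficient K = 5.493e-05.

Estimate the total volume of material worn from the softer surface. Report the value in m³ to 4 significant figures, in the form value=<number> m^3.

value=5.153e-13 m^3

Shown intermediates are rounded, and the computation carries exact precision, and one last rounding to 4 significant figures.
Hardness H = 0.3361 GPa = 3.361e+08 Pa.
Working in SI base units: W = 2.084 N, H = 3.361e+08 Pa, K = 5.493e-05.
By Archard's law, V = K·W·L/H = 5.493e-05 · 2.084 · 1.513 / 3.361e+08 = 5.153e-13 m³.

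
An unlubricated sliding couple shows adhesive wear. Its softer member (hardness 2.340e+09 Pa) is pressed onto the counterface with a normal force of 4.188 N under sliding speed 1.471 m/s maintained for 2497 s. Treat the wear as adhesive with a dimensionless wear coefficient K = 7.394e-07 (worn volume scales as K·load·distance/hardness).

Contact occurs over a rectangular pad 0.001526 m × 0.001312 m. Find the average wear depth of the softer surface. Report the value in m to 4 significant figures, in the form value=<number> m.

value=2.428e-06 m

All working math runs at exact precision. Intermediate values are printed rounded; a lone final rounding to four significant figures.
Convert: Path length L = v·t = 1.471 m/s × 2497 s = 3673 m.
Convert: Contact area A = 0.001526 m × 0.001312 m = 2.002e-06 m².
Collected in SI base units: W = 4.188 N, H = 2.340e+09 Pa, K = 7.394e-07.
Apply Archard: V = K·W·L/H = 7.394e-07 · 4.188 · 3673 / 2.340e+09 = 4.861e-12 m³.
Mean wear depth h = V/A = 4.861e-12 / 2.002e-06 = 2.428e-06 m.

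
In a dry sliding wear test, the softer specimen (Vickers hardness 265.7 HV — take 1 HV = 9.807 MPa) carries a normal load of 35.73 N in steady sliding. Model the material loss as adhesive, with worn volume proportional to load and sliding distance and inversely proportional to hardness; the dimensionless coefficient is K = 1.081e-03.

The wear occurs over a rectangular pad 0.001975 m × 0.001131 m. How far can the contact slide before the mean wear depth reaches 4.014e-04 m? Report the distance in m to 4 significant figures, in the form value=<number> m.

Intermediates appear rounded. Each operation holds full precision. Rounded just once, at four significant digits.
Convert: Hardness H = 265.7 HV × 9.807 MPa/HV = 2606 MPa = 2.606e+09 Pa.
Convert: Contact area A = 0.001975 m × 0.001131 m = 2.234e-06 m².
Expressed in SI base units: W = 35.73 N, H = 2.606e+09 Pa, K = 1.081e-03.
Permissible volume V_lim = h_lim·A = 4.014e-04 · 2.234e-06 = 8.966e-10 m³.
Inverting, life L = V_lim·H/(K·W) = 8.966e-10 · 2.606e+09 / (1.081e-03 · 35.73) = 60.49 m.

value=60.49 m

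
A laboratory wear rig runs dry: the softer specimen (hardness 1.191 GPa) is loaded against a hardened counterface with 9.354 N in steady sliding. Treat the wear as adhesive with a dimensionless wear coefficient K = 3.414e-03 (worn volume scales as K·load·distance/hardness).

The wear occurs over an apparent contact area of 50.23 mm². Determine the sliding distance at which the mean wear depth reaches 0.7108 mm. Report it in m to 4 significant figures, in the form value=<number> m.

The computation carries exact precision. The intermediates are displayed rounded; a lone final rounding, at 4 significant figures.
Hardness H = 1.191 GPa = 1.191e+09 Pa.
Contact area A = 50.23 mm² = 5.023e-05 m².
Depth limit h_lim = 0.7108 mm = 7.108e-04 m.
In SI base units: W = 9.354 N, H = 1.191e+09 Pa, K = 3.414e-03.
Volume at the limit: V_lim = h_lim·A = 7.108e-04 · 5.023e-05 = 3.570e-08 m³.
So the life L = V_lim·H/(K·W) = 3.570e-08 · 1.191e+09 / (3.414e-03 · 9.354) = 1332 m.

value=1332 m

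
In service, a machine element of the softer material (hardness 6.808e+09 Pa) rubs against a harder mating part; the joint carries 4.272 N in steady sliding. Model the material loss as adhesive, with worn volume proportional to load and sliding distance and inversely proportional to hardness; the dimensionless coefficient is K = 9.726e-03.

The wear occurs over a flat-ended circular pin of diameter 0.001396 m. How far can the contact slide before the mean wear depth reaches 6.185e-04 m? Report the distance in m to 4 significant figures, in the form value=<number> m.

value=155.1 m

Every step keeps full precision. The intermediates are shown rounded, and rounded once at the end: 4 significant figures.
Contact area A = π·d²/4 = π·(0.001396 m)²/4 = 1.531e-06 m².
Collected in SI base units: W = 4.272 N, H = 6.808e+09 Pa, K = 9.726e-03.
Limit volume V_lim = h_lim·A = 6.185e-04 · 1.531e-06 = 9.467e-10 m³.
So the life L = V_lim·H/(K·W) = 9.467e-10 · 6.808e+09 / (9.726e-03 · 4.272) = 155.1 m.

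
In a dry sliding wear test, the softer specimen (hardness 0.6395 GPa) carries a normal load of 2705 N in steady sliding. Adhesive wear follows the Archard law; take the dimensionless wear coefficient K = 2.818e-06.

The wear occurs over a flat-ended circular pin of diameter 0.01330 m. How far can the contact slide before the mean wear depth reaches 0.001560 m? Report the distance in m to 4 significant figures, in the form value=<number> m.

value=1.818e+04 m

Each operation maintains exact precision — the intermediates are displayed rounded — one final rounding, at four significant figures.
Hardness H = 0.6395 GPa = 6.395e+08 Pa.
Contact area A = π·d²/4 = π·(0.01330 m)²/4 = 1.389e-04 m².
SI base units throughout: W = 2705 N, H = 6.395e+08 Pa, K = 2.818e-06.
Wearable volume V_lim = h_lim·A = 0.001560 · 1.389e-04 = 2.167e-07 m³.
Sliding life L = V_lim·H/(K·W) = 2.167e-07 · 6.395e+08 / (2.818e-06 · 2705) = 1.818e+04 m.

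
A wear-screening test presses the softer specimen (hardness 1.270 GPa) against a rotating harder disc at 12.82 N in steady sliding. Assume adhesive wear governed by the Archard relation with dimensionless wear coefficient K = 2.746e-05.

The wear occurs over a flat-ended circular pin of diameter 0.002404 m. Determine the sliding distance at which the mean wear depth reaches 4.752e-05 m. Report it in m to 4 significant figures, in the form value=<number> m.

value=778.1 m

The computation runs at full precision; intermediate values are printed rounded; one final rounding, at 4 significant figures.
Hardness H = 1.270 GPa = 1.270e+09 Pa.
Contact area A = π·d²/4 = π·(0.002404 m)²/4 = 4.539e-06 m².
In SI base units, W = 12.82 N, H = 1.270e+09 Pa, K = 2.746e-05.
Limit volume V_lim = h_lim·A = 4.752e-05 · 4.539e-06 = 2.157e-10 m³.
Sliding life L = V_lim·H/(K·W) = 2.157e-10 · 1.270e+09 / (2.746e-05 · 12.82) = 778.1 m.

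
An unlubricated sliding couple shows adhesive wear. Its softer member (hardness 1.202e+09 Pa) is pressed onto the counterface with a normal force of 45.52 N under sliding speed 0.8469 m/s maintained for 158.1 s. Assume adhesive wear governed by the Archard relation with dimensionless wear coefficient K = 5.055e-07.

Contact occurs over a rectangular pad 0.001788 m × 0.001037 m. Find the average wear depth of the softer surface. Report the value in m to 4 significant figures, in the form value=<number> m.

Intermediate values are printed rounded, and every step keeps exact precision; one final rounding: four significant digits.
Convert: Distance L = v·t = 0.8469 m/s × 158.1 s = 133.9 m.
Convert: Contact area A = 0.001788 m × 0.001037 m = 1.854e-06 m².
In SI base units: W = 45.52 N, H = 1.202e+09 Pa, K = 5.055e-07.
Apply Archard: V = K·W·L/H = 5.055e-07 · 45.52 · 133.9 / 1.202e+09 = 2.563e-12 m³.
Average depth h = V/A = 2.563e-12 / 1.854e-06 = 1.382e-06 m.

value=1.382e-06 m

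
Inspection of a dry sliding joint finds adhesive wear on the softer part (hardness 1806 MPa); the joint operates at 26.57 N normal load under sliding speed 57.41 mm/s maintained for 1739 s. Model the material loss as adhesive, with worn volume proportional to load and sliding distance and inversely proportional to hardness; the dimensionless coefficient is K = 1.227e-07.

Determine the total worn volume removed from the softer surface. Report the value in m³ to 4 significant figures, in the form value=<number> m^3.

All working math maintains exact precision — intermediate values are shown rounded; a lone final rounding, at 4 significant figures.
Convert: Sliding speed v = 57.41 mm/s = 0.05741 m/s. Total distance L = v·t = 0.05741 m/s × 1739 s = 99.84 m.
Convert: Hardness H = 1806 MPa = 1.806e+09 Pa.
In SI base units, W = 26.57 N, H = 1.806e+09 Pa, K = 1.227e-07.
Archard relation: V = K·W·L/H = 1.227e-07 · 26.57 · 99.84 / 1.806e+09 = 1.802e-13 m³.

value=1.802e-13 m^3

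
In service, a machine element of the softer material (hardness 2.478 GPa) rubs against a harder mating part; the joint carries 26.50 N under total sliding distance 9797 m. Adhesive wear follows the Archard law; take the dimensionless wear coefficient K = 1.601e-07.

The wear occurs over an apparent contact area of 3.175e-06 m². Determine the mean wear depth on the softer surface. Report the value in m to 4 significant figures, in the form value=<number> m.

Intermediate values are shown rounded, and the algebra holds full float precision. Rounded once at the end: 4 significant digits.
Convert: Hardness H = 2.478 GPa = 2.478e+09 Pa.
Expressed in SI base units: W = 26.50 N, H = 2.478e+09 Pa, K = 1.601e-07.
Volume removed: V = K·W·L/H = 1.601e-07 · 26.50 · 9797 / 2.478e+09 = 1.677e-11 m³.
Depth h = V/A = 1.677e-11 / 3.175e-06 = 5.283e-06 m.

value=5.283e-06 m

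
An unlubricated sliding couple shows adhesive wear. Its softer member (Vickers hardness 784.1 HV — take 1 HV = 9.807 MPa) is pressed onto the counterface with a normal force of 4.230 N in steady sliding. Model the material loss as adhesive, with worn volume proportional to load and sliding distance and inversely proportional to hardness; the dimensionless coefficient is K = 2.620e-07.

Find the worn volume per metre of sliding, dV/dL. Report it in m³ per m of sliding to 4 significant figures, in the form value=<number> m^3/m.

Intermediates are printed rounded. Every step carries full float precision; one final rounding: 4 significant figures.
Hardness H = 784.1 HV × 9.807 MPa/HV = 7690 MPa = 7.690e+09 Pa.
In SI base units, W = 4.230 N, H = 7.690e+09 Pa, K = 2.620e-07.
Rate of wear dV/dL = K·W/H (independent of L): 2.620e-07 · 4.230 / 7.690e+09 = 1.441e-16 m³/m.

value=1.441e-16 m^3/m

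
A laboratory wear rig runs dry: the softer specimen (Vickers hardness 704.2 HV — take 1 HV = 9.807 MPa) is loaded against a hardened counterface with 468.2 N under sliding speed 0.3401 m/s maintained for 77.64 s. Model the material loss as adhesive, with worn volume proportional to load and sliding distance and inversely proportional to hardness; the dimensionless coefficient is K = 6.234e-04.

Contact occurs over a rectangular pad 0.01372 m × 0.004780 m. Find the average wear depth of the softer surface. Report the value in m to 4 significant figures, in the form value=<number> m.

value=1.702e-05 m

Intermediate values are displayed rounded, and all working math keeps full precision; a lone final rounding to four significant digits.
Path length L = v·t = 0.3401 m/s × 77.64 s = 26.41 m.
Hardness H = 704.2 HV × 9.807 MPa/HV = 6906 MPa = 6.906e+09 Pa.
Contact area A = 0.01372 m × 0.004780 m = 6.558e-05 m².
Working in SI base units: W = 468.2 N, H = 6.906e+09 Pa, K = 6.234e-04.
Archard relation: V = K·W·L/H = 6.234e-04 · 468.2 · 26.41 / 6.906e+09 = 1.116e-09 m³.
Depth h = V/A = 1.116e-09 / 6.558e-05 = 1.702e-05 m.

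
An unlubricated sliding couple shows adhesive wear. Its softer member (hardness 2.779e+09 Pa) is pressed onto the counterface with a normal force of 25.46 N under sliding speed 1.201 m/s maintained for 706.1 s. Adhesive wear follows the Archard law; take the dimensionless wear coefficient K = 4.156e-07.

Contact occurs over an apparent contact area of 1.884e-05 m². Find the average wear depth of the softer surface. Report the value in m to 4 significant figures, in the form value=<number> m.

All arithmetic runs at full float precision — quoted intermediates are rounded — rounded once at the end to 4 significant figures.
Distance L = v·t = 1.201 m/s × 706.1 s = 848.0 m.
Restated in SI base units: W = 25.46 N, H = 2.779e+09 Pa, K = 4.156e-07.
Apply Archard: V = K·W·L/H = 4.156e-07 · 25.46 · 848.0 / 2.779e+09 = 3.229e-12 m³.
Mean wear depth h = V/A = 3.229e-12 / 1.884e-05 = 1.714e-07 m.

value=1.714e-07 m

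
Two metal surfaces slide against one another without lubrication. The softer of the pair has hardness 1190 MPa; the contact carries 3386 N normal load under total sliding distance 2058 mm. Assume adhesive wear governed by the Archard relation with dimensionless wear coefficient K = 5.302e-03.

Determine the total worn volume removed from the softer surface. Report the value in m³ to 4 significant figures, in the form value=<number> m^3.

Each operation runs at full float precision; the intermediates are shown rounded. Rounded once at the end to four significant figures.
Convert: Sliding distance L = 2058 mm = 2.058 m.
Convert: Hardness H = 1190 MPa = 1.190e+09 Pa.
Expressed in SI base units: W = 3386 N, H = 1.190e+09 Pa, K = 5.302e-03.
Archard volume V = K·W·L/H = 5.302e-03 · 3386 · 2.058 / 1.190e+09 = 3.105e-08 m³.

value=3.105e-08 m^3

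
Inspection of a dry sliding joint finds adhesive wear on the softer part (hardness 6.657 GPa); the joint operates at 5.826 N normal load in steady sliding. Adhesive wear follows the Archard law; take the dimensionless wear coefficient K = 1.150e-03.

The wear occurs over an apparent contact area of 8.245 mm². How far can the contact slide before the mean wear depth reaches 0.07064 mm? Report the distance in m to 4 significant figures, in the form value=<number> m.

Intermediates appear rounded. Each operation runs at full float precision; one final rounding to four significant figures.
Hardness H = 6.657 GPa = 6.657e+09 Pa.
Contact area A = 8.245 mm² = 8.245e-06 m².
Depth limit h_lim = 0.07064 mm = 7.064e-05 m.
As SI base values: W = 5.826 N, H = 6.657e+09 Pa, K = 1.150e-03.
Permissible volume V_lim = h_lim·A = 7.064e-05 · 8.245e-06 = 5.824e-10 m³.
Thus life L = V_lim·H/(K·W) = 5.824e-10 · 6.657e+09 / (1.150e-03 · 5.826) = 578.7 m.

value=578.7 m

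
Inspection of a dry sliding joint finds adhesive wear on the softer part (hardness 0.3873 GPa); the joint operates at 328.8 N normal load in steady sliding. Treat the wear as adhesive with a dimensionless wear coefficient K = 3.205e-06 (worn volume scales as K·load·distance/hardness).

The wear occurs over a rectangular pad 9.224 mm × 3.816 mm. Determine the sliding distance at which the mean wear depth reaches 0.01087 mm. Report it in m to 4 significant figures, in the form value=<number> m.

Intermediates are shown rounded; all working math maintains full float precision; rounded just once to 4 significant figures.
Hardness H = 0.3873 GPa = 3.873e+08 Pa.
Pad sides 9.224 mm × 3.816 mm = 0.009224 m × 0.003816 m. Contact area A = 0.009224 m × 0.003816 m = 3.520e-05 m².
Depth limit h_lim = 0.01087 mm = 1.087e-05 m.
In SI base units, W = 328.8 N, H = 3.873e+08 Pa, K = 3.205e-06.
At the depth limit, V_lim = h_lim·A = 1.087e-05 · 3.520e-05 = 3.826e-10 m³.
Thus life L = V_lim·H/(K·W) = 3.826e-10 · 3.873e+08 / (3.205e-06 · 328.8) = 140.6 m.

value=140.6 m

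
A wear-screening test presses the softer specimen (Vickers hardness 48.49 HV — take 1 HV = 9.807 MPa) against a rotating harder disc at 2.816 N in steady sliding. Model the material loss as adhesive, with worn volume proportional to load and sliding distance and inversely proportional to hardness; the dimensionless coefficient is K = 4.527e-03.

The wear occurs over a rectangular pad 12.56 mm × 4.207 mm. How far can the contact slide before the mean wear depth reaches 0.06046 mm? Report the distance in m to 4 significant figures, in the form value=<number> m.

The intermediates are displayed rounded; each operation carries full float precision, and one last rounding, at 4 significant digits.
Hardness H = 48.49 HV × 9.807 MPa/HV = 475.5 MPa = 4.755e+08 Pa.
Pad sides 12.56 mm × 4.207 mm = 0.01256 m × 0.004207 m. Contact area A = 0.01256 m × 0.004207 m = 5.284e-05 m².
Depth limit h_lim = 0.06046 mm = 6.046e-05 m.
Working in SI base units: W = 2.816 N, H = 4.755e+08 Pa, K = 4.527e-03.
At the depth limit, V_lim = h_lim·A = 6.046e-05 · 5.284e-05 = 3.195e-09 m³.
Sliding life L = V_lim·H/(K·W) = 3.195e-09 · 4.755e+08 / (4.527e-03 · 2.816) = 119.2 m.

value=119.2 m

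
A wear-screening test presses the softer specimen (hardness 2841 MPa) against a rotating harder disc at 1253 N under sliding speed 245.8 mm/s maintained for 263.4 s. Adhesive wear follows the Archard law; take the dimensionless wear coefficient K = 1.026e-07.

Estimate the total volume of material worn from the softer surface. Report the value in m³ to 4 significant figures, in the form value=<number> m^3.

Intermediate values are displayed rounded, and each operation carries full precision; a lone final rounding, at four significant digits.
Convert: Sliding speed v = 245.8 mm/s = 0.2458 m/s. The distance L = v·t = 0.2458 m/s × 263.4 s = 64.74 m.
Convert: Hardness H = 2841 MPa = 2.841e+09 Pa.
In SI base units, W = 1253 N, H = 2.841e+09 Pa, K = 1.026e-07.
Wear volume V = K·W·L/H = 1.026e-07 · 1253 · 64.74 / 2.841e+09 = 2.930e-12 m³.

value=2.930e-12 m^3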